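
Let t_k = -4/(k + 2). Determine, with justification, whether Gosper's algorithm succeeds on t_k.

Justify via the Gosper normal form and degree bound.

No — key equation has no polynomial f.

Compute t_(k+1)/t_k: get (k + 2)/(k + 3).
Normal form (A,B,C) = (k + 2, k + 3, 1).
f must satisfy (k + 2)·f(k+1) − (k + 2)·f(k) = 1.
From deg A=1, deg B=1, deg C=0: d=0.
f = c0 ⇒ A·f(k+1) − B(k−1)·f(k) − C = -1. The system {-1 = 0} is inconsistent; no antidifference.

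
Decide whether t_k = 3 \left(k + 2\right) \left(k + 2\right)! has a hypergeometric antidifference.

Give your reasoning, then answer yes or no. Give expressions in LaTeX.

Yes. s_k = 3 \left(k + 2\right)!.

Step 1: r(k) = (k + 3)**2/(k + 2).
Factor: A=k + 3; B=1; C=k + 2.
Need (k + 3)·f(k+1) − (1)·f(k) = k + 2.
From deg A=1, deg B=0, deg C=1: d=0.
Solving with deg f ≤ 0: f(k) = 1.
Get s_k = R·t_k = 3*factorial(k + 2) with R(k) = B(k−1)f(k)/C(k) = 1/(k + 2).
s_(k+1) − s_k = 3*(k + 2)*factorial(k + 2) = t_k.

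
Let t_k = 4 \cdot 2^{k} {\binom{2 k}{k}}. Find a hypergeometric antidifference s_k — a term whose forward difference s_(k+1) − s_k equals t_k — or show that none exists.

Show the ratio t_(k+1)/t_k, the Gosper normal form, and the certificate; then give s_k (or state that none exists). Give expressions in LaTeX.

none — t_k is not Gosper-summable

Step 1: r(k) = 4*(2*k + 1)/(k + 1).
Gosper form: A/B · C(k+1)/C(k) with A=8*k + 4, B=k + 1, C=1.
f must satisfy (8*k + 4)·f(k+1) − (k)·f(k) = 1.
From deg A=1, deg B=1, deg C=0: d=-1.
Bound -1 < 0, so the key equation has no polynomial solution.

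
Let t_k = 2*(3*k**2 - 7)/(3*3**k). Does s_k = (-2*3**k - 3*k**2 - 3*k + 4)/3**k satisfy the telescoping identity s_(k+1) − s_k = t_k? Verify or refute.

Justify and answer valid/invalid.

s_(k+1) = (-6*3**k - 3*k - 3*(k + 1)**2 + 1)/(3*3**k)
s_(k+1) − s_k = 2*(3*k**2 - 7)/(3*3**k)
(s_(k+1) − s_k) − t_k = 0

Valid: the claim telescopes to t_k.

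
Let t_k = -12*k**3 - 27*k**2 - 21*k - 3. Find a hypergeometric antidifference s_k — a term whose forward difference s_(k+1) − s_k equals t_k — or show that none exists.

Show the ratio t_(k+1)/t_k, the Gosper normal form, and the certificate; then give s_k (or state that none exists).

s_k = 3*k*(-k**3 - k**2 + 1)

Ratio r(k) = (4*k**3 + 21*k**2 + 37*k + 21)/(4*k**3 + 9*k**2 + 7*k + 1).
Factor: A=1; B=1; C=k**3 + 9*k**2/4 + 7*k/4 + 1/4.
f must satisfy (1)·f(k+1) − (1)·f(k) = k**3 + 9*k**2/4 + 7*k/4 + 1/4.
Bound: deg f ≤ 4.
Match coefficients ⇒ f(k) = k*(k**3 + k**2 - 1)/4.
So s_k = (B(k−1)f/C)·t_k = (k*(k**3 + k**2 - 1)/(4*k**3 + 9*k**2 + 7*k + 1))·t_k = 3*k*(-k**3 - k**2 + 1).
Check: Δs_k = -12*k**3 - 27*k**2 - 21*k - 3. ✓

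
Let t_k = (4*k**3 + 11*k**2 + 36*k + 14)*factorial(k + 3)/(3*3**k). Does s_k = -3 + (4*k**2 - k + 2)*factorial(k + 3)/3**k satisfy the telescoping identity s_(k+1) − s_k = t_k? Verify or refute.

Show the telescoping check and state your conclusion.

s_(k+1) = 3**(-k - 1)*(-k + 4*(k + 1)**2 + 1)*factorial(k + 4) - 3
s_(k+1) − s_k = (4*k**3 + 11*k**2 + 36*k + 14)*factorial(k + 3)/(3*3**k)
(s_(k+1) − s_k) − t_k = 0

valid (s_(k+1) − s_k reduces to t_k)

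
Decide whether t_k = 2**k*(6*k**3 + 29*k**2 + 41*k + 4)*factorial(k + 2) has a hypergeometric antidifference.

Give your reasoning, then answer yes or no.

Yes. s_k = 2**k*(k - 1)*(3*k + 4)*factorial(k + 2).

Compute t_(k+1)/t_k: get 2*(6*k**4 + 65*k**3 + 258*k**2 + 431*k + 240)/(6*k**3 + 29*k**2 + 41*k + 4).
Take A(k)=2*k + 6, B(k)=1, C(k)=k**3 + 29*k**2/6 + 41*k/6 + 2/3.
Key eq: (2*k + 6)·f(k+1) = (1)·f(k) + (k**3 + 29*k**2/6 + 41*k/6 + 2/3).
Bound: deg f ≤ 2.
Match coefficients ⇒ f(k) = (k - 1)*(3*k + 4)/6.
Get s_k = R·t_k = 2**k*(k - 1)*(3*k + 4)*factorial(k + 2) with R(k) = B(k−1)f(k)/C(k) = (k - 1)*(3*k + 4)/(6*k**3 + 29*k**2 + 41*k + 4).
Verify: 2**k*(6*k**3 + 29*k**2 + 41*k + 4)*factorial(k + 2) matches t_k.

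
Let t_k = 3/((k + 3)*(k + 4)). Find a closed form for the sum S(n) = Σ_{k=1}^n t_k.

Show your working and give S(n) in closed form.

S(n) = 3*n/(4*(n + 4))

Compute t_(k+1)/t_k: get (k + 3)/(k + 5).
So A=k + 3 and B=k + 5, with C=1.
Set up (k + 3)·f(k+1) − (k + 4)·f(k) − (1) = 0.
deg f ≤ 1 (via 1,1,0).
A polynomial solution: f(k) = k/3.
So s_k = (B(k−1)f/C)·t_k = (k*(k + 4)/3)·t_k = k/(k + 3).
Check: Δs_k = 3/(k**2 + 7*k + 12). ✓
Evaluate: s_(n+1) = (n + 1)/(n + 4); subtract s_(1) = 1/4 ⇒ S(n) = 3*n/(4*(n + 4)).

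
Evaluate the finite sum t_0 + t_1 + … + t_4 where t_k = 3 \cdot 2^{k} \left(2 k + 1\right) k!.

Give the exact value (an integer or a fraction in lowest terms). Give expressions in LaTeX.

Compute t_(k+1)/t_k: get 2*(k + 1)*(2*k + 3)/(2*k + 1).
So A=2*k + 2 and B=1, with C=k + 1/2.
Solve (2*k + 2)·f(k+1) − (1)·f(k) = k + 1/2.
Degrees (1,0,1) ⇒ d ≤ 0.
Solve for f: f(k) = 1/2 (degree 0 ≤ 0).
R(k) = B(k−1)·f(k)/C(k) = 1/(2*k + 1); s_k = R·t_k = 3*2**k*factorial(k).
Verify: 3*2**k*(2*k + 1)*factorial(k) matches t_k.
Evaluate s at k=5 and k=0: 11520 and 3; difference 11517.

Σ = 11517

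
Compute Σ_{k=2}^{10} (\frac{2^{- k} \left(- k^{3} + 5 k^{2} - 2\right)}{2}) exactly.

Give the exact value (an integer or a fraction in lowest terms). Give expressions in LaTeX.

Compute t_(k+1)/t_k: get ((k + 1)**3 - 5*(k + 1)**2 + 2)/(2*(k**3 - 5*k**2 + 2)).
Normal form (A,B,C) = (1/2, 1, k**3 - 5*k**2 + 2).
Solve (1/2)·f(k+1) − (1)·f(k) = k**3 - 5*k**2 + 2.
deg f ≤ 3 (via 0,0,3).
Coefficient equations give f(k) = -2*k*(k**2 - 2*k - 1).
So s_k = (B(k−1)f/C)·t_k = (-2*k*(k**2 - 2*k - 1)/(k**3 - 5*k**2 + 2))·t_k = k*(k**2 - 2*k - 1)/2**k.
Check: Δs_k = (-k**3 + 5*k**2 - 2)/(2*2**k). ✓
Sum = s_(11) − s_(2); s_(11) = 539/1024, s_(2) = -1/2 ⇒ 1051/1024.

Σ = 1051/1024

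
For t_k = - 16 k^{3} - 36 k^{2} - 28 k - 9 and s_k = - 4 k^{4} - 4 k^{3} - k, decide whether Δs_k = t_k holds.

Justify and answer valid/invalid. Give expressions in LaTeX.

s_(k+1) = -k - 4*(k + 1)**4 - 4*(k + 1)**3 - 1
s_(k+1) − s_k = -16*k**3 - 36*k**2 - 28*k - 9
(s_(k+1) − s_k) − t_k = 0

Valid — Δs_k = t_k.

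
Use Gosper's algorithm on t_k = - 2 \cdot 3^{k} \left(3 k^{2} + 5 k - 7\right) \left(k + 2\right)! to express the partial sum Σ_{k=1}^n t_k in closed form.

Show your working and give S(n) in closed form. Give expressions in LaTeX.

The ratio is 3*(3*k**3 + 20*k**2 + 34*k + 3)/(3*k**2 + 5*k - 7).
So A=3*k + 9 and B=1, with C=k**2 + 5*k/3 - 7/3.
Need (3*k + 9)·f(k+1) − (1)·f(k) = k**2 + 5*k/3 - 7/3.
d = 1 from the (1,0,2) case.
Solving with deg f ≤ 1: f(k) = (k - 2)/3.
R(k) = B(k−1)·f(k)/C(k) = (k - 2)/(3*k**2 + 5*k - 7); s_k = R·t_k = -2*3**k*(k - 2)*factorial(k + 2).
Δs = -2*3**k*(3*k**2 + 5*k - 7)*factorial(k + 2), as required.
Telescope: S(n) = s_(n+1) − s_(1) = -6*3**n*(n - 1)*factorial(n + 3) − (36) = -6*3**n*n*factorial(n + 3) + 6*3**n*factorial(n + 3) - 36.

S(n) = - 6 \cdot 3^{n} n \left(n + 3\right)! + 6 \cdot 3^{n} \left(n + 3\right)! - 36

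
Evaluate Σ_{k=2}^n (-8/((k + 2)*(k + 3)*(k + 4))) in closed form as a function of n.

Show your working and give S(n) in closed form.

S(n) = (-n**2 - 7*n + 8)/(5*(n**2 + 7*n + 12))

r(k) = (k + 2)/(k + 5) after simplifying.
Gosper form: A/B · C(k+1)/C(k) with A=k + 2, B=k + 5, C=1.
Key eq: (k + 2)·f(k+1) = (k + 4)·f(k) + (1).
From deg A=1, deg B=1, deg C=0: d=2.
Solving with deg f ≤ 2: f(k) = k*(k + 5)/12.
R(k) = B(k−1)·f(k)/C(k) = k*(k + 4)*(k + 5)/12; s_k = R·t_k = 2*k*(-k - 5)/(3*(k + 2)*(k + 3)).
Check: Δs_k = -8/(k**3 + 9*k**2 + 26*k + 24). ✓
Evaluate: s_(n+1) = 2*(-n**2 - 7*n - 6)/(3*(n**2 + 7*n + 12)); subtract s_(2) = -7/15 ⇒ S(n) = (-n**2 - 7*n + 8)/(5*(n**2 + 7*n + 12)).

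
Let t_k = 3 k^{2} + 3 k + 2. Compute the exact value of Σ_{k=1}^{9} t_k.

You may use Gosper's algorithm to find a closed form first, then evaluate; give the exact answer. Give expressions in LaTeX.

Step 1: r(k) = (3*k**2 + 9*k + 8)/(3*k**2 + 3*k + 2).
Factor: A=1; B=1; C=k**2 + k + 2/3.
f must satisfy (1)·f(k+1) − (1)·f(k) = k**2 + k + 2/3.
Bound: deg f ≤ 3.
A polynomial solution: f(k) = k*(k**2 + 1)/3.
Then R = B(k−1)f/C = k*(k**2 + 1)/(3*k**2 + 3*k + 2), so s_k = R(k)·t_k = k**3 + k.
Δs = -k**3 + (k + 1)**3 + 1, as required.
Σ_(k=1)^(9) t_k = s_(10) − s_(1) = 1010 − (2) = 1008.

Σ = 1008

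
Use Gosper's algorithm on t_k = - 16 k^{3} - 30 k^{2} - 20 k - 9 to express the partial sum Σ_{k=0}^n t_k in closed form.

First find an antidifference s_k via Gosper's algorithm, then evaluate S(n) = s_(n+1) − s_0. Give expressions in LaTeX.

The ratio is (16*k**3 + 78*k**2 + 128*k + 75)/(16*k**3 + 30*k**2 + 20*k + 9).
Gosper form: A/B · C(k+1)/C(k) with A=1, B=1, C=k**3 + 15*k**2/8 + 5*k/4 + 9/16.
Key eq: (1)·f(k+1) = (1)·f(k) + (k**3 + 15*k**2/8 + 5*k/4 + 9/16).
From deg A=0, deg B=0, deg C=3: d=4.
Coefficient equations give f(k) = k*(4*k**3 + 2*k**2 - k + 4)/16.
Then R = B(k−1)f/C = k*(4*k**3 + 2*k**2 - k + 4)/(16*k**3 + 30*k**2 + 20*k + 9), so s_k = R(k)·t_k = k*(-4*k**3 - 2*k**2 + k - 4).
Verify: -16*k**3 - 30*k**2 - 20*k - 9 matches t_k.
Σ_(k=0)^n t_k = s_(n+1) − s_(0) = (-4*n**4 - 18*n**3 - 29*n**2 - 24*n - 9) − (0), i.e. -4*n**4 - 18*n**3 - 29*n**2 - 24*n - 9.

S(n) = - 4 n^{4} - 18 n^{3} - 29 n^{2} - 24 n - 9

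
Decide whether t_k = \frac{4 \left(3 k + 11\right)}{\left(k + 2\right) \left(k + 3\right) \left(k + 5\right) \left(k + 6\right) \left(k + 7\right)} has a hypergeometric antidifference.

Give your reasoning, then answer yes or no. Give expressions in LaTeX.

Yes. s_k = \frac{k \left(k^{2} + 13 k + 52\right)}{15 \left(k^{3} + 13 k^{2} + 52 k + 60\right)}.

Step 1: r(k) = (k + 2)*(k + 5)*(3*k + 14)/((k + 4)*(k + 8)*(3*k + 11)).
Factor: A=k + 2; B=k + 8; C=k**2 + 23*k/3 + 44/3.
Set up (k + 2)·f(k+1) − (k + 7)·f(k) − (k**2 + 23*k/3 + 44/3) = 0.
Degrees (1,1,2) ⇒ d ≤ 5.
A polynomial solution: f(k) = k*(k + 3)*(k + 4)*(k**2 + 13*k + 52)/180.
Get s_k = R·t_k = k*(k**2 + 13*k + 52)/(15*(k**3 + 13*k**2 + 52*k + 60)) with R(k) = B(k−1)f(k)/C(k) = k*(k + 3)*(k + 7)*(k**2 + 13*k + 52)/(60*(3*k + 11)).
Verify: 4*(3*k + 11)/(k**5 + 23*k**4 + 203*k**3 + 853*k**2 + 1692*k + 1260) matches t_k.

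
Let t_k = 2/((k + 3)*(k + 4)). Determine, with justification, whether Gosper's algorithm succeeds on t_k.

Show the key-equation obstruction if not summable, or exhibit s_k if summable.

Ratio r(k) = (k + 3)/(k + 5).
A = k + 3, B = k + 5, C = 1.
f must satisfy (k + 3)·f(k+1) − (k + 4)·f(k) = 1.
Degrees (1,1,0) ⇒ d ≤ 1.
Solve for f: f(k) = k/3 (degree 1 ≤ 1).
So s_k = (B(k−1)f/C)·t_k = (k*(k + 4)/3)·t_k = 2*k/(3*(k + 3)).
s_(k+1) − s_k = 2/(k**2 + 7*k + 12) = t_k.

Yes. s_k = 2*k/(3*(k + 3)).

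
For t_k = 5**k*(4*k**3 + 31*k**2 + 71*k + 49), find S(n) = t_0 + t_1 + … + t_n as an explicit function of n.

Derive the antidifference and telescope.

S(n) = 5*5**n*n**3 + 35*5**n*n**2 + 75*5**n*n + 50*5**n - 1

Ratio r(k) = 5*(4*k**3 + 43*k**2 + 145*k + 155)/(4*k**3 + 31*k**2 + 71*k + 49).
So A=5 and B=1, with C=k**3 + 31*k**2/4 + 71*k/4 + 49/4.
Key eq: (5)·f(k+1) = (1)·f(k) + (k**3 + 31*k**2/4 + 71*k/4 + 49/4).
Degrees (0,0,3) ⇒ d ≤ 3.
A polynomial solution: f(k) = (k + 1)*(k**2 + 3*k + 1)/4.
Certificate R = B(k−1)f/C = (k + 1)*(k**2 + 3*k + 1)/(4*k**3 + 31*k**2 + 71*k + 49) gives s_k = 5**k*(k**3 + 4*k**2 + 4*k + 1).
Δs = 5**k*(4*k**3 + 31*k**2 + 71*k + 49), as required.
s_(n+1) = 5**(n + 1)*(n**3 + 7*n**2 + 15*n + 10) and s_(0) = 1, so S(n) = 5*5**n*n**3 + 35*5**n*n**2 + 75*5**n*n + 50*5**n - 1.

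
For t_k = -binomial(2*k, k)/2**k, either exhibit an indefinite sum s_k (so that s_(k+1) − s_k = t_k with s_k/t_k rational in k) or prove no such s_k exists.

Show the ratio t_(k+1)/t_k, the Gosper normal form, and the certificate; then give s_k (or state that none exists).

not Gosper-summable; s_k does not exist

r(k) = (2*k + 1)/(k + 1) after simplifying.
Factor: A=2*k + 1; B=k + 1; C=1.
Need (2*k + 1)·f(k+1) − (k)·f(k) = 1.
Bound: deg f ≤ -1.
d = -1 < 0 ⇒ no nonzero polynomial f; not summable.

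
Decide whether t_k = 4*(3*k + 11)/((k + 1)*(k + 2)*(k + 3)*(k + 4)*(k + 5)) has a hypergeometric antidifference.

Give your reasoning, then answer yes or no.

Yes. s_k = k*(k**2 + 7*k + 14)/(2*(k**3 + 7*k**2 + 14*k + 8)).

The ratio is (k + 1)*(3*k + 14)/((k + 6)*(3*k + 11)).
A = k + 1, B = k + 6, C = k + 11/3.
f must satisfy (k + 1)·f(k+1) − (k + 5)·f(k) = k + 11/3.
deg f ≤ 4 (via 1,1,1).
Solving with deg f ≤ 4: f(k) = k*(k + 3)*(k**2 + 7*k + 14)/24.
R(k) = B(k−1)·f(k)/C(k) = k*(k + 3)*(k + 5)*(k**2 + 7*k + 14)/(8*(3*k + 11)); s_k = R·t_k = k*(k**2 + 7*k + 14)/(2*(k**3 + 7*k**2 + 14*k + 8)).
Δs = 4*(3*k + 11)/(k**5 + 15*k**4 + 85*k**3 + 225*k**2 + 274*k + 120), as required.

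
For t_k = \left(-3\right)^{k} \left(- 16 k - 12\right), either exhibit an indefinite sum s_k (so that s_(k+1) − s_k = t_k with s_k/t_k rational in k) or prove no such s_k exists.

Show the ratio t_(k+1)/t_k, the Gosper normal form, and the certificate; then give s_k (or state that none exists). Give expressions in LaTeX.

t_(k+1)/t_k = 3*(-4*k - 7)/(4*k + 3).
A = -3, B = 1, C = k + 3/4.
Solve (-3)·f(k+1) − (1)·f(k) = k + 3/4.
deg f ≤ 1 (via 0,0,1).
Match coefficients ⇒ f(k) = -k/4.
Get s_k = R·t_k = 4*(-3)**k*k with R(k) = B(k−1)f(k)/C(k) = -k/(4*k + 3).
Verify: (-3)**k*(-16*k - 12) matches t_k.

s_k = 4 \left(-3\right)^{k} k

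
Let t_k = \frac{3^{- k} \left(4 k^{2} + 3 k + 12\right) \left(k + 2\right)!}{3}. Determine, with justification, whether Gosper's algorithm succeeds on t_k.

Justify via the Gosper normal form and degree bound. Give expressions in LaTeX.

Compute t_(k+1)/t_k: get (k + 3)*(3*k + 4*(k + 1)**2 + 15)/(3*(4*k**2 + 3*k + 12)).
Gosper form: A/B · C(k+1)/C(k) with A=k/3 + 1, B=1, C=k**2 + 3*k/4 + 3.
f must satisfy (k/3 + 1)·f(k+1) − (1)·f(k) = k**2 + 3*k/4 + 3.
Bound: deg f ≤ 1.
A polynomial solution: f(k) = 3*(4*k - 1)/4.
Then R = B(k−1)f/C = 3*(4*k - 1)/(4*k**2 + 3*k + 12), so s_k = R(k)·t_k = (4*k - 1)*factorial(k + 2)/3**k.
Check: Δs_k = (4*k**2 + 3*k + 12)*factorial(k + 2)/(3*3**k). ✓

Yes. s_k = 3^{- k} \left(4 k - 1\right) \left(k + 2\right)!.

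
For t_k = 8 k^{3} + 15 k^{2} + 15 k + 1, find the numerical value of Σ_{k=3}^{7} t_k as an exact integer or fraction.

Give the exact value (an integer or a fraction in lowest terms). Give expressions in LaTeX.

The ratio is (8*k**3 + 39*k**2 + 69*k + 39)/(8*k**3 + 15*k**2 + 15*k + 1).
Take A(k)=1, B(k)=1, C(k)=k**3 + 15*k**2/8 + 15*k/8 + 1/8.
Key eq: (1)·f(k+1) = (1)·f(k) + (k**3 + 15*k**2/8 + 15*k/8 + 1/8).
From deg A=0, deg B=0, deg C=3: d=4.
A polynomial solution: f(k) = k*(2*k**3 + k**2 + 2*k - 4)/8.
So s_k = (B(k−1)f/C)·t_k = (k*(2*k**3 + k**2 + 2*k - 4)/(8*k**3 + 15*k**2 + 15*k + 1))·t_k = k*(2*k**3 + k**2 + 2*k - 4).
s_(k+1) − s_k = 8*k**3 + 15*k**2 + 15*k + 1 = t_k.
Σ_(k=3)^(7) t_k = s_(8) − s_(3) = 8800 − (195) = 8605.

Σ = 8605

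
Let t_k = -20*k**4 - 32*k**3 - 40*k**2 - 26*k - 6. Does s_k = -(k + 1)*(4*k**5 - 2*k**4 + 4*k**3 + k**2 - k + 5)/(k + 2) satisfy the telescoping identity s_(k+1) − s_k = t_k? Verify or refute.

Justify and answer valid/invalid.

s_(k+1) = (-4*k**6 - 26*k**5 - 72*k**4 - 113*k**3 - 107*k**2 - 61*k - 22)/(k + 3)
s_(k+1) − s_k = (-20*k**6 - 116*k**5 - 246*k**4 - 318*k**3 - 271*k**2 - 127*k - 29)/(k**2 + 5*k + 6)
(s_(k+1) − s_k) − t_k = (16*k**5 + 74*k**4 + 100*k**3 + 105*k**2 + 59*k + 7)/(k**2 + 5*k + 6)

Invalid: residual (16*k**5 + 74*k**4 + 100*k**3 + 105*k**2 + 59*k + 7)/(k**2 + 5*k + 6) ≠ 0.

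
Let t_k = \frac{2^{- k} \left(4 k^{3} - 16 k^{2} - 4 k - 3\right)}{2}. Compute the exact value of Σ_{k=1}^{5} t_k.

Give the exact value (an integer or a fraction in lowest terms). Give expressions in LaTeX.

Compute t_(k+1)/t_k: get (4*k**3 - 4*k**2 - 24*k - 19)/(2*(4*k**3 - 16*k**2 - 4*k - 3)).
Take A(k)=1/2, B(k)=1, C(k)=k**3 - 4*k**2 - k - 3/4.
Solve (1/2)·f(k+1) − (1)·f(k) = k**3 - 4*k**2 - k - 3/4.
d = 3 from the (0,0,3) case.
A polynomial solution: f(k) = -(4*k**3 - 4*k**2 - 3)/2.
So s_k = (B(k−1)f/C)·t_k = (-2*(4*k**3 - 4*k**2 - 3)/(4*k**3 - 16*k**2 - 4*k - 3))·t_k = (-4*k**3 + 4*k**2 + 3)/2**k.
Δs = (4*k**3 - 16*k**2 - 4*k - 3)/(2*2**k), as required.
Evaluate s at k=6 and k=1: -717/64 and 3/2; difference -813/64.

Σ = -813/64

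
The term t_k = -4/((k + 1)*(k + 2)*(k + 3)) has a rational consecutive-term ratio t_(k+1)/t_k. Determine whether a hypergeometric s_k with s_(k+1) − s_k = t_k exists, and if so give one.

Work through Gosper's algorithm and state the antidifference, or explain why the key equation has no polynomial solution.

s_k = k*(-k - 3)/((k + 1)*(k + 2))

Step 1: r(k) = (k + 1)/(k + 4).
A = k + 1, B = k + 4, C = 1.
Need (k + 1)·f(k+1) − (k + 3)·f(k) = 1.
d = 2 from the (1,1,0) case.
Match coefficients ⇒ f(k) = k*(k + 3)/4.
Then R = B(k−1)f/C = k*(k + 3)**2/4, so s_k = R(k)·t_k = k*(-k - 3)/((k + 1)*(k + 2)).
Δs = -4/(k**3 + 6*k**2 + 11*k + 6), as required.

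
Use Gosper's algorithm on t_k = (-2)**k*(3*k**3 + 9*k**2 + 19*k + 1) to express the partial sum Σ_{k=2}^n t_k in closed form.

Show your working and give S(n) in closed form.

S(n) = 2*(-2)**n*n**3 + 8*(-2)**n*n**2 + 16*(-2)**n*n + 4*(-2)**n + 60

Step 1: r(k) = 2*(-3*k**3 - 18*k**2 - 46*k - 32)/(3*k**3 + 9*k**2 + 19*k + 1).
A = -2, B = 1, C = k**3 + 3*k**2 + 19*k/3 + 1/3.
f must satisfy (-2)·f(k+1) − (1)·f(k) = k**3 + 3*k**2 + 19*k/3 + 1/3.
Bound: deg f ≤ 3.
Solving with deg f ≤ 3: f(k) = -(k**3 + k**2 + 3*k - 3)/3.
So s_k = (B(k−1)f/C)·t_k = (-(k**3 + k**2 + 3*k - 3)/(3*k**3 + 9*k**2 + 19*k + 1))·t_k = (-2)**k*(-k**3 - k**2 - 3*k + 3).
Δs = (-2)**k*(3*k**3 + 9*k**2 + 19*k + 1), as required.
Σ_(k=2)^n t_k = s_(n+1) − s_(2) = (2*(-2)**n*(n**3 + 4*n**2 + 8*n + 2)) − (-60), i.e. 2*(-2)**n*n**3 + 8*(-2)**n*n**2 + 16*(-2)**n*n + 4*(-2)**n + 60.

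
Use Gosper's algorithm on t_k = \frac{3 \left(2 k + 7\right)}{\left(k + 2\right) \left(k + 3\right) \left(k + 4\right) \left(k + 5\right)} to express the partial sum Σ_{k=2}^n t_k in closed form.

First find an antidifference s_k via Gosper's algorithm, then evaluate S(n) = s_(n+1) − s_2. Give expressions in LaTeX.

S(n) = \frac{n^{2} + 8 n - 9}{8 \left(n^{2} + 8 n + 15\right)}

t_(k+1)/t_k = (k + 2)*(2*k + 9)/((k + 6)*(2*k + 7)).
Normal form (A,B,C) = (k + 2, k + 6, k + 7/2).
Need (k + 2)·f(k+1) − (k + 5)·f(k) = k + 7/2.
Degrees (1,1,1) ⇒ d ≤ 3.
Solving with deg f ≤ 3: f(k) = k*(k + 3)*(k + 6)/16.
Get s_k = R·t_k = 3*k*(k + 6)/(8*(k**2 + 6*k + 8)) with R(k) = B(k−1)f(k)/C(k) = k*(k + 3)*(k + 5)*(k + 6)/(8*(2*k + 7)).
Check: Δs_k = 3*(2*k + 7)/(k**4 + 14*k**3 + 71*k**2 + 154*k + 120). ✓
s_(n+1) = 3*(n**2 + 8*n + 7)/(8*(n**2 + 8*n + 15)) and s_(2) = 1/4, so S(n) = (n**2 + 8*n - 9)/(8*(n**2 + 8*n + 15)).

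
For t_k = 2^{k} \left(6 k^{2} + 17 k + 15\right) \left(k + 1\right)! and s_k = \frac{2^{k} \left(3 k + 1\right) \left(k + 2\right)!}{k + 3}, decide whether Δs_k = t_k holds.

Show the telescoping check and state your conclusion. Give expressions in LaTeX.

Invalid: residual - \frac{2^{k} \left(6 k^{3} + 35 k^{2} + 63 k + 44\right) \left(k + 1\right)!}{\left(k + 3\right) \left(k + 4\right)} ≠ 0.

s_(k+1) = 2**(k + 1)*(3*k + 4)*factorial(k + 3)/(k + 4)
s_(k+1) − s_k = 2**k*(6*k**3 + 41*k**2 + 89*k + 68)*factorial(k + 2)/((k + 3)*(k + 4))
(s_(k+1) − s_k) − t_k = -2**k*(6*k**3 + 35*k**2 + 63*k + 44)*factorial(k + 1)/((k + 3)*(k + 4))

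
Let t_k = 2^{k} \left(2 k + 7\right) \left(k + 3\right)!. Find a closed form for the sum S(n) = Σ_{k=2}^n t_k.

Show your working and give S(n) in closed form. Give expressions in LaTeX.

S(n) = 2 \cdot 2^{n} \left(n + 4\right)! - 480

Step 1: r(k) = 2*(k + 4)*(2*k + 9)/(2*k + 7).
Factor: A=2*k + 8; B=1; C=k + 7/2.
f must satisfy (2*k + 8)·f(k+1) − (1)·f(k) = k + 7/2.
Bound: deg f ≤ 0.
A polynomial solution: f(k) = 1/2.
R(k) = B(k−1)·f(k)/C(k) = 1/(2*k + 7); s_k = R·t_k = 2**k*factorial(k + 3).
s_(k+1) − s_k = 2**k*(2*k + 7)*factorial(k + 3) = t_k.
s_(n+1) = 2**(n + 1)*factorial(n + 4) and s_(2) = 480, so S(n) = 2*2**n*factorial(n + 4) - 480.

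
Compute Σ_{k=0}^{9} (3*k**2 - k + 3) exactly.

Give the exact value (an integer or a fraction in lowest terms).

Σ = 840

t_(k+1)/t_k = (-k + 3*(k + 1)**2 + 2)/(3*k**2 - k + 3).
Normal form (A,B,C) = (1, 1, k**2 - k/3 + 1).
Key eq: (1)·f(k+1) = (1)·f(k) + (k**2 - k/3 + 1).
Degrees (0,0,2) ⇒ d ≤ 3.
Solve for f: f(k) = k*(k**2 - 2*k + 4)/3 (degree 3 ≤ 3).
So s_k = (B(k−1)f/C)·t_k = (k*(k**2 - 2*k + 4)/(3*k**2 - k + 3))·t_k = k*(k**2 - 2*k + 4).
Δs = 3*k**2 - k + 3, as required.
Sum = s_(10) − s_(0); s_(10) = 840, s_(0) = 0 ⇒ 840.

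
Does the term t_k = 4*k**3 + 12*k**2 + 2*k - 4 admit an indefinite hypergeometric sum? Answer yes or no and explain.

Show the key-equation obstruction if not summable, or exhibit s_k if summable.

Yes. s_k = k*(k**3 + 2*k**2 - 4*k - 3).

Step 1: r(k) = (2*k**3 + 12*k**2 + 19*k + 7)/(2*k**3 + 6*k**2 + k - 2).
Factor: A=1; B=1; C=k**3 + 3*k**2 + k/2 - 1.
Need (1)·f(k+1) − (1)·f(k) = k**3 + 3*k**2 + k/2 - 1.
d = 4 from the (0,0,3) case.
Solve for f: f(k) = k*(k + 3)*(k**2 - k - 1)/4 (degree 4 ≤ 4).
Certificate R = B(k−1)f/C = k*(k + 3)*(k**2 - k - 1)/(2*(2*k**3 + 6*k**2 + k - 2)) gives s_k = k*(k**3 + 2*k**2 - 4*k - 3).
Verify: 4*k**3 + 12*k**2 + 2*k - 4 matches t_k.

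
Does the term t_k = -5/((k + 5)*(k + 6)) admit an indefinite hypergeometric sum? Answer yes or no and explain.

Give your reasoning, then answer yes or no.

Step 1: r(k) = (k + 5)/(k + 7).
Gosper form: A/B · C(k+1)/C(k) with A=k + 5, B=k + 7, C=1.
Need (k + 5)·f(k+1) − (k + 6)·f(k) = 1.
Degrees (1,1,0) ⇒ d ≤ 1.
Coefficient equations give f(k) = k/5.
Then R = B(k−1)f/C = k*(k + 6)/5, so s_k = R(k)·t_k = -k/(k + 5).
s_(k+1) − s_k = -5/(k**2 + 11*k + 30) = t_k.

Yes. s_k = -k/(k + 5).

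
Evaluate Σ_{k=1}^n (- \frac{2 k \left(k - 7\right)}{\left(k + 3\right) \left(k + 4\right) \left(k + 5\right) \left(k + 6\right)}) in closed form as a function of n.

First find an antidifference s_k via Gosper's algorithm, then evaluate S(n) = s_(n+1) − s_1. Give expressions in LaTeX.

S(n) = \frac{n \left(- n^{2} + 45 n + 46\right)}{30 \left(n^{3} + 15 n^{2} + 74 n + 120\right)}

The ratio is (k - 6)*(k + 1)*(k + 3)/(k*(k - 7)*(k + 7)).
Take A(k)=k + 3, B(k)=k + 7, C(k)=k**2 - 7*k.
Set up (k + 3)·f(k+1) − (k + 6)·f(k) − (k**2 - 7*k) = 0.
Bound: deg f ≤ 3.
Solving with deg f ≤ 3: f(k) = k*(k - 47)*(k - 1)/60.
R(k) = B(k−1)·f(k)/C(k) = (k - 47)*(k - 1)*(k + 6)/(60*(k - 7)); s_k = R·t_k = -k*(k**2 - 48*k + 47)/(30*(k + 3)*(k + 4)*(k + 5)).
Verify: 2*k*(7 - k)/(k**4 + 18*k**3 + 119*k**2 + 342*k + 360) matches t_k.
Telescope: S(n) = s_(n+1) − s_(1) = n*(-n**2 + 45*n + 46)/(30*(n**3 + 15*n**2 + 74*n + 120)) − (0) = n*(-n**2 + 45*n + 46)/(30*(n**3 + 15*n**2 + 74*n + 120)).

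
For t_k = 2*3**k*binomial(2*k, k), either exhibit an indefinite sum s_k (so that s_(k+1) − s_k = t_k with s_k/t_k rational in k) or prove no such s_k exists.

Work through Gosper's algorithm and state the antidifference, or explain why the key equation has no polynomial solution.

none — t_k is not Gosper-summable

Compute t_(k+1)/t_k: get 6*(2*k + 1)/(k + 1).
Gosper form: A/B · C(k+1)/C(k) with A=12*k + 6, B=k + 1, C=1.
Set up (12*k + 6)·f(k+1) − (k)·f(k) − (1) = 0.
From deg A=1, deg B=1, deg C=0: d=-1.
Negative degree bound (-1): no f exists, t_k not Gosper-summable.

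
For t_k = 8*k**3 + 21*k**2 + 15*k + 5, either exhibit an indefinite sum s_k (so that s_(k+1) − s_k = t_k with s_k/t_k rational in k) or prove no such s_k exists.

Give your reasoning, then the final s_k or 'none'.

s_k = k*(2*k**3 + 3*k**2 - k + 1)

The ratio is (8*k**3 + 45*k**2 + 81*k + 49)/(8*k**3 + 21*k**2 + 15*k + 5).
So A=1 and B=1, with C=k**3 + 21*k**2/8 + 15*k/8 + 5/8.
Key eq: (1)·f(k+1) = (1)·f(k) + (k**3 + 21*k**2/8 + 15*k/8 + 5/8).
Degrees (0,0,3) ⇒ d ≤ 4.
Solving with deg f ≤ 4: f(k) = k*(2*k**3 + 3*k**2 - k + 1)/8.
Then R = B(k−1)f/C = k*(2*k**3 + 3*k**2 - k + 1)/(8*k**3 + 21*k**2 + 15*k + 5), so s_k = R(k)·t_k = k*(2*k**3 + 3*k**2 - k + 1).
Verify: 8*k**3 + 21*k**2 + 15*k + 5 matches t_k.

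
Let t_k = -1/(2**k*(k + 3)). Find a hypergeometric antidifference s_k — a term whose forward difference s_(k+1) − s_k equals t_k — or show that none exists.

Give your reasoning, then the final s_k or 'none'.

not Gosper-summable; s_k does not exist

The ratio is (k + 3)/(2*(k + 4)).
Gosper form: A/B · C(k+1)/C(k) with A=k/2 + 3/2, B=k + 4, C=1.
Need (k/2 + 3/2)·f(k+1) − (k + 3)·f(k) = 1.
From deg A=1, deg B=1, deg C=0: d=-1.
Negative degree bound (-1): no f exists, t_k not Gosper-summable.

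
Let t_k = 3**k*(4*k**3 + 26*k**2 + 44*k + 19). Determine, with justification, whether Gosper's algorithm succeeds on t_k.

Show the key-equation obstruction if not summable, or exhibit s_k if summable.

r(k) = 3*(4*k**3 + 38*k**2 + 108*k + 93)/(4*k**3 + 26*k**2 + 44*k + 19) after simplifying.
Gosper form: A/B · C(k+1)/C(k) with A=3, B=1, C=k**3 + 13*k**2/2 + 11*k + 19/4.
Set up (3)·f(k+1) − (1)·f(k) − (k**3 + 13*k**2/2 + 11*k + 19/4) = 0.
Degrees (0,0,3) ⇒ d ≤ 3.
Solve for f: f(k) = (k + 1)*(2*k**2 + 2*k - 1)/4 (degree 3 ≤ 3).
R(k) = B(k−1)·f(k)/C(k) = (k + 1)*(2*k**2 + 2*k - 1)/(4*k**3 + 26*k**2 + 44*k + 19); s_k = R·t_k = 3**k*(2*k**3 + 4*k**2 + k - 1).
Check: Δs_k = 3**k*(4*k**3 + 26*k**2 + 44*k + 19). ✓

Yes. s_k = 3**k*(2*k**3 + 4*k**2 + k - 1).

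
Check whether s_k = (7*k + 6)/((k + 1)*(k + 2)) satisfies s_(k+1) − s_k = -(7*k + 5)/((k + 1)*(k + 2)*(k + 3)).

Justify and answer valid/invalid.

Valid — Δs_k = t_k.

s_(k+1) = (7*k + 13)/((k + 2)*(k + 3))
s_(k+1) − s_k = (-7*k - 5)/(k**3 + 6*k**2 + 11*k + 6)
(s_(k+1) − s_k) − t_k = 0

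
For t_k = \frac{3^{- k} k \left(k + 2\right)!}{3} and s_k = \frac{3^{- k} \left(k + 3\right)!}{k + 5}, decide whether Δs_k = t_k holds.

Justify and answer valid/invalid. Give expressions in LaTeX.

Invalid: residual - \frac{2 \cdot 3^{- k} \left(k^{2} + 5 k - 3\right) \left(k + 2\right)!}{3 \left(k + 5\right) \left(k + 6\right)} ≠ 0.

s_(k+1) = factorial(k + 4)/(3*3**k*(k + 6))
s_(k+1) − s_k = (k**2 + 6*k + 2)*factorial(k + 3)/(3*3**k*(k + 5)*(k + 6))
(s_(k+1) − s_k) − t_k = -2*(k**2 + 5*k - 3)*factorial(k + 2)/(3*3**k*(k + 5)*(k + 6))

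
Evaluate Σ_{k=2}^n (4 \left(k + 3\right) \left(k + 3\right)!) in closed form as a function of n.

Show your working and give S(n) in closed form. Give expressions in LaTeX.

The ratio is (k + 4)**2/(k + 3).
Factor: A=k + 4; B=1; C=k + 3.
Key eq: (k + 4)·f(k+1) = (1)·f(k) + (k + 3).
d = 0 from the (1,0,1) case.
Match coefficients ⇒ f(k) = 1.
Certificate R = B(k−1)f/C = 1/(k + 3) gives s_k = 4*factorial(k + 3).
s_(k+1) − s_k = 4*(k + 3)*factorial(k + 3) = t_k.
Telescope: S(n) = s_(n+1) − s_(2) = 4*factorial(n + 4) − (480) = 4*factorial(n + 4) - 480.

S(n) = 4 \left(n + 4\right)! - 480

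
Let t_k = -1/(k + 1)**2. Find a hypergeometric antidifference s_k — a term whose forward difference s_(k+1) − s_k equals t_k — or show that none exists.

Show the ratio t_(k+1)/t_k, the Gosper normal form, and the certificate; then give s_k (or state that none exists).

no hypergeometric antidifference exists

t_(k+1)/t_k = (k + 1)**2/(k + 2)**2.
Normal form (A,B,C) = (k**2 + 2*k + 1, k**2 + 4*k + 4, 1).
Set up (k**2 + 2*k + 1)·f(k+1) − (k**2 + 2*k + 1)·f(k) − (1) = 0.
Bound: deg f ≤ 0.
f = c0 ⇒ A·f(k+1) − B(k−1)·f(k) − C = -1. The system {-1 = 0} is inconsistent; no antidifference.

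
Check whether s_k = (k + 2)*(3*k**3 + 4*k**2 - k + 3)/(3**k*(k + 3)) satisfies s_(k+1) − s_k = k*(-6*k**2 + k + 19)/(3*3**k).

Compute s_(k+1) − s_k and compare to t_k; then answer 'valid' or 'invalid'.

Invalid: residual (6*k**4 + 26*k**3 - 10*k**2 - 60*k + 9)/(3*3**k*(k**2 + 7*k + 12)) ≠ 0.

s_(k+1) = (k + 3)*(-k + 3*(k + 1)**3 + 4*(k + 1)**2 + 2)/(3*3**k*(k + 4))
s_(k+1) − s_k = (-6*k**5 - 35*k**4 - 20*k**3 + 135*k**2 + 168*k + 9)/(3*3**k*(k**2 + 7*k + 12))
(s_(k+1) − s_k) − t_k = (6*k**4 + 26*k**3 - 10*k**2 - 60*k + 9)/(3*3**k*(k**2 + 7*k + 12))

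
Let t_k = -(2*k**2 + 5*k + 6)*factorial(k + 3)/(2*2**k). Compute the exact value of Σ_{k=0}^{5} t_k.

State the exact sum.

The ratio is (k + 4)*(5*k + 2*(k + 1)**2 + 11)/(2*(2*k**2 + 5*k + 6)).
Normal form (A,B,C) = (k/2 + 2, 1, k**2 + 5*k/2 + 3).
f must satisfy (k/2 + 2)·f(k+1) − (1)·f(k) = k**2 + 5*k/2 + 3.
Bound: deg f ≤ 1.
Solve for f: f(k) = 2*k - 1 (degree 1 ≤ 1).
R(k) = B(k−1)·f(k)/C(k) = 2*(2*k - 1)/(2*k**2 + 5*k + 6); s_k = R·t_k = -(2*k - 1)*factorial(k + 3)/2**k.
Δs = -(2*k**2 + 5*k + 6)*factorial(k + 3)/(2*2**k), as required.
Sum = s_(6) − s_(0); s_(6) = -62370, s_(0) = 6 ⇒ -62376.

Σ = -62376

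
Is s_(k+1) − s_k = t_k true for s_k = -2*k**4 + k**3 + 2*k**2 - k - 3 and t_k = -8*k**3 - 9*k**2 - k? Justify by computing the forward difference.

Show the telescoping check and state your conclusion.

valid (s_(k+1) − s_k reduces to t_k)

s_(k+1) = -k - 2*(k + 1)**4 + (k + 1)**3 + 2*(k + 1)**2 - 4
s_(k+1) − s_k = k*(-8*k**2 - 9*k - 1)
(s_(k+1) − s_k) − t_k = 0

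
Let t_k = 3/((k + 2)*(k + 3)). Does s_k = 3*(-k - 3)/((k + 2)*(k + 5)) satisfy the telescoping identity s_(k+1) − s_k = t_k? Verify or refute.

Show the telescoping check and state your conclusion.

Invalid: residual 12*(-k - 4)/(k**4 + 16*k**3 + 91*k**2 + 216*k + 180) ≠ 0.

s_(k+1) = 3*(-k - 4)/((k + 3)*(k + 6))
s_(k+1) − s_k = 3*(k**2 + 7*k + 14)/(k**4 + 16*k**3 + 91*k**2 + 216*k + 180)
(s_(k+1) − s_k) − t_k = 12*(-k - 4)/(k**4 + 16*k**3 + 91*k**2 + 216*k + 180)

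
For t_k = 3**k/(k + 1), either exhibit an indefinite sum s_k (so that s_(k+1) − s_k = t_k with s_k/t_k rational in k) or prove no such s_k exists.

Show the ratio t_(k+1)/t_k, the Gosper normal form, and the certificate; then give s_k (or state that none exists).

Step 1: r(k) = 3*(k + 1)/(k + 2).
Normal form (A,B,C) = (3*k + 3, k + 2, 1).
f must satisfy (3*k + 3)·f(k+1) − (k + 1)·f(k) = 1.
d = -1 from the (1,1,0) case.
Negative degree bound (-1): no f exists, t_k not Gosper-summable.

no hypergeometric antidifference exists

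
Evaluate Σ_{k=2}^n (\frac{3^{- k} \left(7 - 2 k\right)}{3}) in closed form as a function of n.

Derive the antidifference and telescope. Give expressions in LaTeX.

Compute t_(k+1)/t_k: get (2*k - 5)/(3*(2*k - 7)).
So A=1/3 and B=1, with C=k - 7/2.
Need (1/3)·f(k+1) − (1)·f(k) = k - 7/2.
deg f ≤ 1 (via 0,0,1).
A polynomial solution: f(k) = -3*(k - 3)/2.
So s_k = (B(k−1)f/C)·t_k = (-3*(k - 3)/(2*k - 7))·t_k = (k - 3)/3**k.
s_(k+1) − s_k = (7 - 2*k)/(3*3**k) = t_k.
Σ_(k=2)^n t_k = s_(n+1) − s_(2) = (3**(-n - 1)*(n - 2)) − (-1/9), i.e. 3**(-n - 2)*(3**n + 3*n - 6).

S(n) = 3^{- n - 2} \left(3^{n} + 3 n - 6\right)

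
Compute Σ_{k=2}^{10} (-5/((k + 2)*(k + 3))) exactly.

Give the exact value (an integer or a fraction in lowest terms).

Σ = -45/52

Compute t_(k+1)/t_k: get (k + 2)/(k + 4).
Gosper form: A/B · C(k+1)/C(k) with A=k + 2, B=k + 4, C=1.
Set up (k + 2)·f(k+1) − (k + 3)·f(k) − (1) = 0.
deg f ≤ 1 (via 1,1,0).
Coefficient equations give f(k) = k/2.
Get s_k = R·t_k = -5*k/(2*k + 4) with R(k) = B(k−1)f(k)/C(k) = k*(k + 3)/2.
s_(k+1) − s_k = -5/(k**2 + 5*k + 6) = t_k.
Evaluate s at k=11 and k=2: -55/26 and -5/4; difference -45/52.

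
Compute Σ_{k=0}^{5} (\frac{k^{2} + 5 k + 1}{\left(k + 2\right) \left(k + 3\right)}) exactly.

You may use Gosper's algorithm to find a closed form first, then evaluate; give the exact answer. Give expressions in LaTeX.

Compute t_(k+1)/t_k: get (k + 2)*(5*k + (k + 1)**2 + 6)/((k + 4)*(k**2 + 5*k + 1)).
Normal form (A,B,C) = (k + 2, k + 4, k**2 + 5*k + 1).
Need (k + 2)·f(k+1) − (k + 3)·f(k) = k**2 + 5*k + 1.
Bound: deg f ≤ 2.
Match coefficients ⇒ f(k) = k*(2*k - 1)/2.
R(k) = B(k−1)·f(k)/C(k) = k*(k + 3)*(2*k - 1)/(2*(k**2 + 5*k + 1)); s_k = R·t_k = k*(2*k - 1)/(2*(k + 2)).
Check: Δs_k = (k**2 + 5*k + 1)/(k**2 + 5*k + 6). ✓
Telescoping: Σ = s_(6) − s_(0) = 33/8 − (0) = 33/8.

Σ = 33/8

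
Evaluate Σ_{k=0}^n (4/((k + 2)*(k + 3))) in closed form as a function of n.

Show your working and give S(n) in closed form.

S(n) = 2*(n + 1)/(n + 3)

Step 1: r(k) = (k + 2)/(k + 4).
Take A(k)=k + 2, B(k)=k + 4, C(k)=1.
Set up (k + 2)·f(k+1) − (k + 3)·f(k) − (1) = 0.
deg f ≤ 1 (via 1,1,0).
Solve for f: f(k) = k/2 (degree 1 ≤ 1).
Then R = B(k−1)f/C = k*(k + 3)/2, so s_k = R(k)·t_k = 2*k/(k + 2).
Check: Δs_k = 4/(k**2 + 5*k + 6). ✓
s_(n+1) = 2*(n + 1)/(n + 3) and s_(0) = 0, so S(n) = 2*(n + 1)/(n + 3).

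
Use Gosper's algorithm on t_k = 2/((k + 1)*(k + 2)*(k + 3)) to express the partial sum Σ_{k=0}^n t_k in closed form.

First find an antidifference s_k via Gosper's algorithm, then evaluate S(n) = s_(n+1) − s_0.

Ratio r(k) = (k + 1)/(k + 4).
Gosper form: A/B · C(k+1)/C(k) with A=k + 1, B=k + 4, C=1.
Need (k + 1)·f(k+1) − (k + 3)·f(k) = 1.
From deg A=1, deg B=1, deg C=0: d=2.
Solve for f: f(k) = k*(k + 3)/4 (degree 2 ≤ 2).
R(k) = B(k−1)·f(k)/C(k) = k*(k + 3)**2/4; s_k = R·t_k = k*(k + 3)/(2*(k + 1)*(k + 2)).
Verify: 2/(k**3 + 6*k**2 + 11*k + 6) matches t_k.
Evaluate: s_(n+1) = (n**2 + 5*n + 4)/(2*(n**2 + 5*n + 6)); subtract s_(0) = 0 ⇒ S(n) = (n**2 + 5*n + 4)/(2*(n**2 + 5*n + 6)).

S(n) = (n**2 + 5*n + 4)/(2*(n**2 + 5*n + 6))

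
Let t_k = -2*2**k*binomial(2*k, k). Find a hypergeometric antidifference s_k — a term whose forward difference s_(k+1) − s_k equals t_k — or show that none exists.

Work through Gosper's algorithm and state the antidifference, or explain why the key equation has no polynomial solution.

none — t_k is not Gosper-summable

r(k) = 4*(2*k + 1)/(k + 1) after simplifying.
Take A(k)=8*k + 4, B(k)=k + 1, C(k)=1.
Need (8*k + 4)·f(k+1) − (k)·f(k) = 1.
Degrees (1,1,0) ⇒ d ≤ -1.
d = -1 < 0 ⇒ no nonzero polynomial f; not summable.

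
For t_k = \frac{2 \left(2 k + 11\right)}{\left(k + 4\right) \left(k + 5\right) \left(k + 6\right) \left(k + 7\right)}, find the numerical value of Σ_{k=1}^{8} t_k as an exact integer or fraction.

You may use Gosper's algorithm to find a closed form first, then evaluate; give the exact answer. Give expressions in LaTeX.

Σ = 64/1365

t_(k+1)/t_k = (k + 4)*(2*k + 13)/((k + 8)*(2*k + 11)).
Factor: A=k + 4; B=k + 8; C=k + 11/2.
Need (k + 4)·f(k+1) − (k + 7)·f(k) = k + 11/2.
Degrees (1,1,1) ⇒ d ≤ 3.
A polynomial solution: f(k) = k*(k + 5)*(k + 10)/48.
Then R = B(k−1)f/C = k*(k + 5)*(k + 7)*(k + 10)/(24*(2*k + 11)), so s_k = R(k)·t_k = k*(k + 10)/(12*(k**2 + 10*k + 24)).
Δs = 2*(2*k + 11)/(k**4 + 22*k**3 + 179*k**2 + 638*k + 840), as required.
Evaluate s at k=9 and k=1: 19/260 and 11/420; difference 64/1365.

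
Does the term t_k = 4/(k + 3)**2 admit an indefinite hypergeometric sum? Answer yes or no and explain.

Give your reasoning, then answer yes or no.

Step 1: r(k) = (k + 3)**2/(k + 4)**2.
Gosper form: A/B · C(k+1)/C(k) with A=k**2 + 6*k + 9, B=k**2 + 8*k + 16, C=1.
Set up (k**2 + 6*k + 9)·f(k+1) − (k**2 + 6*k + 9)·f(k) − (1) = 0.
d = 0 from the (2,2,0) case.
Put f(k) = c0: A·f(k+1) − B(k−1)·f(k) − C = -1; need -1 = 0 — inconsistent ⇒ no f, not summable.

No — key equation has no polynomial f.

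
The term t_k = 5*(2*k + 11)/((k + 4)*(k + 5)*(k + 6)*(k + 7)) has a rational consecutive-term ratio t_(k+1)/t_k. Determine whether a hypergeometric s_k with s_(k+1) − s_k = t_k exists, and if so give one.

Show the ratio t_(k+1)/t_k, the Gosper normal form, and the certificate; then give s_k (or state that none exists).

Step 1: r(k) = (k + 4)*(2*k + 13)/((k + 8)*(2*k + 11)).
Gosper form: A/B · C(k+1)/C(k) with A=k + 4, B=k + 8, C=k + 11/2.
Need (k + 4)·f(k+1) − (k + 7)·f(k) = k + 11/2.
Bound: deg f ≤ 3.
A polynomial solution: f(k) = k*(k + 5)*(k + 10)/48.
Certificate R = B(k−1)f/C = k*(k + 5)*(k + 7)*(k + 10)/(24*(2*k + 11)) gives s_k = 5*k*(k + 10)/(24*(k**2 + 10*k + 24)).
Δs = 5*(2*k + 11)/(k**4 + 22*k**3 + 179*k**2 + 638*k + 840), as required.

s_k = 5*k*(k + 10)/(24*(k**2 + 10*k + 24))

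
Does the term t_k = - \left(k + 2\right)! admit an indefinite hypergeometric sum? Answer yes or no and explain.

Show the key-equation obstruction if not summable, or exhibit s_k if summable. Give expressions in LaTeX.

No — key equation has no polynomial f.

Compute t_(k+1)/t_k: get k + 3.
Normal form (A,B,C) = (k + 3, 1, 1).
Key eq: (k + 3)·f(k+1) = (1)·f(k) + (1).
deg f ≤ -1 (via 1,0,0).
deg f ≤ -1 is impossible — no certificate.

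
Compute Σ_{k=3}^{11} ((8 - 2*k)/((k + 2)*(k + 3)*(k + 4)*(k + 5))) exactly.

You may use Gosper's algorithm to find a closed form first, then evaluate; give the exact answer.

Σ = -1/560

r(k) = (k - 3)*(k + 2)/((k - 4)*(k + 6)) after simplifying.
Gosper form: A/B · C(k+1)/C(k) with A=k + 2, B=k + 6, C=k - 4.
Need (k + 2)·f(k+1) − (k + 5)·f(k) = k - 4.
deg f ≤ 3 (via 1,1,1).
Solving with deg f ≤ 3: f(k) = -k*(k**2 + 9*k + 38)/24.
Certificate R = B(k−1)f/C = -k*(k + 5)*(k**2 + 9*k + 38)/(24*(k - 4)) gives s_k = k*(k**2 + 9*k + 38)/(12*(k + 2)*(k + 3)*(k + 4)).
s_(k+1) − s_k = 2*(4 - k)/(k**4 + 14*k**3 + 71*k**2 + 154*k + 120) = t_k.
Telescoping: Σ = s_(12) − s_(3) = 29/336 − (37/420) = -1/560.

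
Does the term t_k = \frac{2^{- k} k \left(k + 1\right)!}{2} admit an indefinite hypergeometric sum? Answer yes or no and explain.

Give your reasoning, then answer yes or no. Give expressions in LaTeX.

Yes. s_k = 2^{- k} \left(k + 1\right)!.

Compute t_(k+1)/t_k: get (k + 1)*(k + 2)/(2*k).
So A=k/2 + 1 and B=1, with C=k.
Solve (k/2 + 1)·f(k+1) − (1)·f(k) = k.
d = 0 from the (1,0,1) case.
A polynomial solution: f(k) = 2.
Certificate R = B(k−1)f/C = 2/k gives s_k = factorial(k + 1)/2**k.
Check: Δs_k = k*factorial(k + 1)/(2*2**k). ✓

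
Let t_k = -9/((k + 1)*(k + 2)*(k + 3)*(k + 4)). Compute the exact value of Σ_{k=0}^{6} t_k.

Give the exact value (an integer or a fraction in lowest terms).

Σ = -119/240

Step 1: r(k) = (k + 1)/(k + 5).
So A=k + 1 and B=k + 5, with C=1.
f must satisfy (k + 1)·f(k+1) − (k + 4)·f(k) = 1.
Bound: deg f ≤ 3.
Solving with deg f ≤ 3: f(k) = k*(k**2 + 6*k + 11)/18.
So s_k = (B(k−1)f/C)·t_k = (k*(k + 4)*(k**2 + 6*k + 11)/18)·t_k = k*(-k**2 - 6*k - 11)/(2*(k + 1)*(k + 2)*(k + 3)).
Verify: -9/(k**4 + 10*k**3 + 35*k**2 + 50*k + 24) matches t_k.
Telescoping: Σ = s_(7) − s_(0) = -119/240 − (0) = -119/240.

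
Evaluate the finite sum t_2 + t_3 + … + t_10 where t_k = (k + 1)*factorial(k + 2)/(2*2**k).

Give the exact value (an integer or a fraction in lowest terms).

Step 1: r(k) = (k + 2)*(k + 3)/(2*(k + 1)).
A = k/2 + 3/2, B = 1, C = k + 1.
Set up (k/2 + 3/2)·f(k+1) − (1)·f(k) − (k + 1) = 0.
d = 0 from the (1,0,1) case.
Solving with deg f ≤ 0: f(k) = 2.
Then R = B(k−1)f/C = 2/(k + 1), so s_k = R(k)·t_k = factorial(k + 2)/2**k.
Verify: (k + 1)*factorial(k + 2)/(2*2**k) matches t_k.
Σ_(k=2)^(10) t_k = s_(11) − s_(2) = 6081075/2 − (6) = 6081063/2.

Σ = 6081063/2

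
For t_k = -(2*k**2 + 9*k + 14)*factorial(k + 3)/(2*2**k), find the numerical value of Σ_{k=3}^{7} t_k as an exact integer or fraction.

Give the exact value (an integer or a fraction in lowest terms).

Σ = -2961765

Step 1: r(k) = (k + 4)*(9*k + 2*(k + 1)**2 + 23)/(2*(2*k**2 + 9*k + 14)).
Gosper form: A/B · C(k+1)/C(k) with A=k/2 + 2, B=1, C=k**2 + 9*k/2 + 7.
Need (k/2 + 2)·f(k+1) − (1)·f(k) = k**2 + 9*k/2 + 7.
Degrees (1,0,2) ⇒ d ≤ 1.
Match coefficients ⇒ f(k) = 2*k + 3.
Get s_k = R·t_k = -(2*k + 3)*factorial(k + 3)/2**k with R(k) = B(k−1)f(k)/C(k) = 2*(2*k + 3)/(2*k**2 + 9*k + 14).
Check: Δs_k = -(2*k**2 + 9*k + 14)*factorial(k + 3)/(2*2**k). ✓
Sum = s_(8) − s_(3); s_(8) = -2962575, s_(3) = -810 ⇒ -2961765.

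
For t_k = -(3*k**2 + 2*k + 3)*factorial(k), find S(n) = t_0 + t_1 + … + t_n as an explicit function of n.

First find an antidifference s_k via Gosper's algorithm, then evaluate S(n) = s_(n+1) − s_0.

Compute t_(k+1)/t_k: get (k + 1)*(2*k + 3*(k + 1)**2 + 5)/(3*k**2 + 2*k + 3).
Take A(k)=k + 1, B(k)=1, C(k)=k**2 + 2*k/3 + 1.
Set up (k + 1)·f(k+1) − (1)·f(k) − (k**2 + 2*k/3 + 1) = 0.
deg f ≤ 1 (via 1,0,2).
Coefficient equations give f(k) = (3*k - 1)/3.
Certificate R = B(k−1)f/C = (3*k - 1)/(3*k**2 + 2*k + 3) gives s_k = -(3*k - 1)*factorial(k).
s_(k+1) − s_k = -(3*k**2 + 2*k + 3)*factorial(k) = t_k.
Telescope: S(n) = s_(n+1) − s_(0) = -(3*n + 2)*factorial(n + 1) − (1) = -3*n**2*factorial(n) - 5*n*factorial(n) - 2*factorial(n) - 1.

S(n) = -3*n**2*factorial(n) - 5*n*factorial(n) - 2*factorial(n) - 1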